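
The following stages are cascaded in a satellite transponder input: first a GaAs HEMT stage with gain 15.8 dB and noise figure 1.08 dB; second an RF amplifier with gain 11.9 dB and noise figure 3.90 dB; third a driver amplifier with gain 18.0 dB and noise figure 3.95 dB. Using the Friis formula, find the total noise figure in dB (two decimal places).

Convert to linear (a loss of L dB is a gain of −L dB): F_i = 10^(NF_i/10), G_i = 10^(G_i,dB/10)
  Stage 1: F_1 = 10^(1.08/10) = 1.282, G_1 = 10^(15.8/10) = 38.02
  Stage 2: F_2 = 10^(3.90/10) = 2.455, G_2 = 10^(11.9/10) = 15.49
  Stage 3: F_3 = 10^(3.95/10) = 2.483, G_3 = 10^(18.0/10) = 63.10
Friis cascade:
  F = 1.282 + (2.455 − 1)/38.02 + (2.483 − 1)/588.8 = 1.323
NF = 10 log₁₀(1.323) = 1.22 dB

1.22 dB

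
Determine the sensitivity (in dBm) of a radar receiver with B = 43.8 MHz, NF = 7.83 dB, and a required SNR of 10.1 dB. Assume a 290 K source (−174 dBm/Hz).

Sensitivity = −174 + 10 log₁₀(B) + NF + SNR_min
= −174 + 76.41 + 7.83 + 10.1
= −79.66 dBm → −79.7 dBm

−79.7 dBm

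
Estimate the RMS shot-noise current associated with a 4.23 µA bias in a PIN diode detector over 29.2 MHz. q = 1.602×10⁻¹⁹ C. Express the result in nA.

I_n = √(2qI·B)
2qI·B = 2 × 1.602×10⁻¹⁹ × 4.23×10⁻⁶ × 2.92×10⁷ = 3.96×10⁻¹⁷ A²
I_n = √(3.96×10⁻¹⁷) = 6.29×10⁻⁹ A = 6.29 nA

6.29 nA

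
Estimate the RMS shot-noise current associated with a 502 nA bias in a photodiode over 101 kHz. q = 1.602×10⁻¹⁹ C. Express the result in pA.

I_n = √(2qI·B)
2qI·B = 2 × 1.602×10⁻¹⁹ × 5.02×10⁻⁷ × 1.01×10⁵ = 1.62×10⁻²⁰ A²
I_n = √(1.62×10⁻²⁰) = 1.27×10⁻¹⁰ A = 127 pA

127 pA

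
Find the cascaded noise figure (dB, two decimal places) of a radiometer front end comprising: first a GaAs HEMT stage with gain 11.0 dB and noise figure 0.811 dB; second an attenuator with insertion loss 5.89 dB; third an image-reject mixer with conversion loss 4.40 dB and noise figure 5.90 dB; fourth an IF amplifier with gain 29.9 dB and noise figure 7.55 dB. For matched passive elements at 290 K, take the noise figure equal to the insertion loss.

8.00 dB

Convert to linear (a loss of L dB is a gain of −L dB): F_i = 10^(NF_i/10), G_i = 10^(G_i,dB/10)
  Stage 1: F_1 = 10^(0.811/10) = 1.205, G_1 = 10^(11.0/10) = 12.59
  Stage 2: F_2 = 10^(5.89/10) = 3.882, G_2 = 10^(−5.89/10) = 0.2576
  Stage 3: F_3 = 10^(5.90/10) = 3.890, G_3 = 10^(−4.40/10) = 0.3631
  Stage 4: F_4 = 10^(7.55/10) = 5.689, G_4 = 10^(29.9/10) = 977.2
Friis cascade:
  F = 1.205 + (3.882 − 1)/12.59 + (3.890 − 1)/3.243 + (5.689 − 1)/1.178 = 6.307
NF = 10 log₁₀(6.307) = 8.00 dB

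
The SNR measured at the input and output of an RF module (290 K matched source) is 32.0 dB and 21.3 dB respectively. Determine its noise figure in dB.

10.7 dB

NF (dB) = SNR_in(dB) − SNR_out(dB) when the source is at T₀
NF = 32.0 − 21.3 = 10.7 dB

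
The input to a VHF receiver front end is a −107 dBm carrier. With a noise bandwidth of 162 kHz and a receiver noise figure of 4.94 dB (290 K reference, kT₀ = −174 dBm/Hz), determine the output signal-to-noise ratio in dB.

Noise floor: N = −174 + 10 log₁₀(B) + NF
10 log₁₀(1.62×10⁵) = 52.1 dB
N = −174 + 52.1 + 4.94 = −116.96 dBm
SNR = P_sig − N = −107 − (−116.96) = 9.96 dB → 10.0 dB

10.0 dB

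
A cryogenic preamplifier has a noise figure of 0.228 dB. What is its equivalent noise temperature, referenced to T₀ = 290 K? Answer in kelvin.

F = 10^(0.228/10) = 1.0539
T_e = (F − 1)·T₀ = (1.0539 − 1) × 290 = 15.6 K

15.6 K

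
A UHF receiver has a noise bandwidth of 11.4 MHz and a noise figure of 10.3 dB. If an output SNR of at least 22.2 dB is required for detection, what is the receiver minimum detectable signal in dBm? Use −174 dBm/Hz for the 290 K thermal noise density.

Sensitivity = −174 + 10 log₁₀(B) + NF + SNR_min
= −174 + 70.57 + 10.3 + 22.2
= −70.93 dBm → −70.9 dBm

−70.9 dBm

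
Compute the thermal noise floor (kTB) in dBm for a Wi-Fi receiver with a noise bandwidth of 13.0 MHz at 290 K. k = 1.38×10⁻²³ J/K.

−102.8 dBm

P_n = kTB = 1.38×10⁻²³ × 290 × 1.30×10⁷ = 5.20×10⁻¹⁴ W
In dBm: 10 log₁₀(5.20×10⁻¹⁴ / 10⁻³) = −102.8 dBm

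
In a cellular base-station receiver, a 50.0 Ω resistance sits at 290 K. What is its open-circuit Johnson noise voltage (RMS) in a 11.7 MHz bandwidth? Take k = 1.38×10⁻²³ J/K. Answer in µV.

3.06 µV

V_n = √(4kTRB)
4kTRB = 4 × 1.38×10⁻²³ × 290 × 5.00×10¹ × 1.17×10⁷ = 9.36×10⁻¹² V²
V_n = √(9.36×10⁻¹²) = 3.06×10⁻⁶ V = 3.06 µV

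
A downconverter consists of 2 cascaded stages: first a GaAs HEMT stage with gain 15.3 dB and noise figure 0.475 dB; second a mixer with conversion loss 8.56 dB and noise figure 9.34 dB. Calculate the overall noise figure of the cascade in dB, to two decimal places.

1.27 dB

Convert to linear (a loss of L dB is a gain of −L dB): F_i = 10^(NF_i/10), G_i = 10^(G_i,dB/10)
  Stage 1: F_1 = 10^(0.475/10) = 1.116, G_1 = 10^(15.3/10) = 33.88
  Stage 2: F_2 = 10^(9.34/10) = 8.590, G_2 = 10^(−8.56/10) = 0.1393
Friis cascade:
  F = 1.116 + (8.590 − 1)/33.88 = 1.340
NF = 10 log₁₀(1.340) = 1.27 dB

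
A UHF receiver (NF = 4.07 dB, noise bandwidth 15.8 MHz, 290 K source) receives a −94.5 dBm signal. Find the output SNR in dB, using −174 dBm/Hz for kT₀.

Noise floor: N = −174 + 10 log₁₀(B) + NF
10 log₁₀(1.58×10⁷) = 71.99 dB
N = −174 + 71.99 + 4.07 = −97.94 dBm
SNR = P_sig − N = −94.5 − (−97.94) = 3.44 dB → 3.4 dB

3.4 dB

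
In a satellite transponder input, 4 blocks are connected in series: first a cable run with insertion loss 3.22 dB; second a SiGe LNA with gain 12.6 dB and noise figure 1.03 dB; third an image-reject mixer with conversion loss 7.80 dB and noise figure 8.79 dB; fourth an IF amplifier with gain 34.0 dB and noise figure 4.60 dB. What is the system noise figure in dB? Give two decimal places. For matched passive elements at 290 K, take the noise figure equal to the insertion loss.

Convert to linear (a loss of L dB is a gain of −L dB): F_i = 10^(NF_i/10), G_i = 10^(G_i,dB/10)
  Stage 1: F_1 = 10^(3.22/10) = 2.099, G_1 = 10^(−3.22/10) = 0.4764
  Stage 2: F_2 = 10^(1.03/10) = 1.268, G_2 = 10^(12.6/10) = 18.20
  Stage 3: F_3 = 10^(8.79/10) = 7.568, G_3 = 10^(−7.80/10) = 0.1660
  Stage 4: F_4 = 10^(4.60/10) = 2.884, G_4 = 10^(34.0/10) = 2512
Friis cascade:
  F = 2.099 + (1.268 − 1)/0.4764 + (7.568 − 1)/8.670 + (2.884 − 1)/1.439 = 4.728
NF = 10 log₁₀(4.728) = 6.75 dB

6.75 dB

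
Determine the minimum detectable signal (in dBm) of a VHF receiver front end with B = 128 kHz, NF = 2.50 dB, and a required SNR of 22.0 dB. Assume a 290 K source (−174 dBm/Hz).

−98.4 dBm

Sensitivity = −174 + 10 log₁₀(B) + NF + SNR_min
= −174 + 51.07 + 2.50 + 22.0
= −98.43 dBm → −98.4 dBm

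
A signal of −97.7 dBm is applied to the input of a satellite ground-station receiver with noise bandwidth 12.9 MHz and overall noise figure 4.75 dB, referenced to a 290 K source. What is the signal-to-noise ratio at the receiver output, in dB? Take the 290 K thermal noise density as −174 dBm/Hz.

0.4 dB

Noise floor: N = −174 + 10 log₁₀(B) + NF
10 log₁₀(1.29×10⁷) = 71.11 dB
N = −174 + 71.11 + 4.75 = −98.14 dBm
SNR = P_sig − N = −97.7 − (−98.14) = 0.44 dB → 0.4 dB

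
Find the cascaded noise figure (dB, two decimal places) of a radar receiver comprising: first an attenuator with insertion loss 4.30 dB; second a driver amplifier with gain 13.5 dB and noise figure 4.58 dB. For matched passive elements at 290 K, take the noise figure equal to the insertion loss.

Convert to linear (a loss of L dB is a gain of −L dB): F_i = 10^(NF_i/10), G_i = 10^(G_i,dB/10)
  Stage 1: F_1 = 10^(4.30/10) = 2.692, G_1 = 10^(−4.30/10) = 0.3715
  Stage 2: F_2 = 10^(4.58/10) = 2.871, G_2 = 10^(13.5/10) = 22.39
Friis cascade:
  F = 2.692 + (2.871 − 1)/0.3715 = 7.727
NF = 10 log₁₀(7.727) = 8.88 dB

8.88 dB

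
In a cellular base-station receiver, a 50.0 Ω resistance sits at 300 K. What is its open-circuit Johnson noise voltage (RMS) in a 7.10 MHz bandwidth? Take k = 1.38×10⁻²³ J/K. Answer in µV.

2.42 µV

V_n = √(4kTRB)
4kTRB = 4 × 1.38×10⁻²³ × 300 × 5.00×10¹ × 7.10×10⁶ = 5.88×10⁻¹² V²
V_n = √(5.88×10⁻¹²) = 2.42×10⁻⁶ V = 2.42 µV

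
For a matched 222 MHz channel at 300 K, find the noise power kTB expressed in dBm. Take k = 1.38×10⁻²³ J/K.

P_n = kTB = 1.38×10⁻²³ × 300 × 2.22×10⁸ = 9.19×10⁻¹³ W
In dBm: 10 log₁₀(9.19×10⁻¹³ / 10⁻³) = −90.4 dBm

−90.4 dBm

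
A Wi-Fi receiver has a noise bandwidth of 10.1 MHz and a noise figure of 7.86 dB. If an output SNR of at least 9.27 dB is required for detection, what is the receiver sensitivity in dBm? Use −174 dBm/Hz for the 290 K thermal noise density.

−86.8 dBm

Sensitivity = −174 + 10 log₁₀(B) + NF + SNR_min
= −174 + 70.04 + 7.86 + 9.27
= −86.83 dBm → −86.8 dBm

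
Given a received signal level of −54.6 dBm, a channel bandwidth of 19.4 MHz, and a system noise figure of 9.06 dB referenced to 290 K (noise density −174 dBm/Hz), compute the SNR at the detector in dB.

Noise floor: N = −174 + 10 log₁₀(B) + NF
10 log₁₀(1.94×10⁷) = 72.88 dB
N = −174 + 72.88 + 9.06 = −92.06 dBm
SNR = P_sig − N = −54.6 − (−92.06) = 37.46 dB → 37.5 dB

37.5 dB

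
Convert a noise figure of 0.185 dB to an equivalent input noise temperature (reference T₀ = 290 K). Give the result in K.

F = 10^(0.185/10) = 1.04352
T_e = (F − 1)·T₀ = (1.04352 − 1) × 290 = 12.6 K

12.6 K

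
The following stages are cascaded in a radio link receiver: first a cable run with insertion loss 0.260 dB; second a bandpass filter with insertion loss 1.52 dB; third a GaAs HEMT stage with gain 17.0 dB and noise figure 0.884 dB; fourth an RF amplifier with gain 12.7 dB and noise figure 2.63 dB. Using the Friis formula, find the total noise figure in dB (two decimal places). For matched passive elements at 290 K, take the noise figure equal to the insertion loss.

2.72 dB

Convert to linear (a loss of L dB is a gain of −L dB): F_i = 10^(NF_i/10), G_i = 10^(G_i,dB/10)
  Stage 1: F_1 = 10^(0.260/10) = 1.062, G_1 = 10^(−0.260/10) = 0.9419
  Stage 2: F_2 = 10^(1.52/10) = 1.419, G_2 = 10^(−1.52/10) = 0.7047
  Stage 3: F_3 = 10^(0.884/10) = 1.226, G_3 = 10^(17.0/10) = 50.12
  Stage 4: F_4 = 10^(2.63/10) = 1.832, G_4 = 10^(12.7/10) = 18.62
Friis cascade:
  F = 1.062 + (1.419 − 1)/0.9419 + (1.226 − 1)/0.6637 + (1.832 − 1)/33.27 = 1.872
NF = 10 log₁₀(1.872) = 2.72 dB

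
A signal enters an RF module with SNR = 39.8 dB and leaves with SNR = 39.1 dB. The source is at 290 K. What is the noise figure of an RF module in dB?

0.7 dB

NF (dB) = SNR_in(dB) − SNR_out(dB) when the source is at T₀
NF = 39.8 − 39.1 = 0.7 dB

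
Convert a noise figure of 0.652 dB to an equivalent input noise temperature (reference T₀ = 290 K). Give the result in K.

47.0 K

F = 10^(0.652/10) = 1.16198
T_e = (F − 1)·T₀ = (1.16198 − 1) × 290 = 47.0 K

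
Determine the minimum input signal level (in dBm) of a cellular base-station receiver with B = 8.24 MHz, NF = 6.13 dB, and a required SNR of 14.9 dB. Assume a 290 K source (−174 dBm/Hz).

Sensitivity = −174 + 10 log₁₀(B) + NF + SNR_min
= −174 + 69.16 + 6.13 + 14.9
= −83.81 dBm → −83.8 dBm

−83.8 dBm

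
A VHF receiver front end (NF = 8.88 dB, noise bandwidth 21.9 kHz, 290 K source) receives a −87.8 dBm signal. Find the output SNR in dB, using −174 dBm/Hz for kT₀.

33.9 dB

Noise floor: N = −174 + 10 log₁₀(B) + NF
10 log₁₀(2.19×10⁴) = 43.4 dB
N = −174 + 43.4 + 8.88 = −121.72 dBm
SNR = P_sig − N = −87.8 − (−121.72) = 33.92 dB → 33.9 dB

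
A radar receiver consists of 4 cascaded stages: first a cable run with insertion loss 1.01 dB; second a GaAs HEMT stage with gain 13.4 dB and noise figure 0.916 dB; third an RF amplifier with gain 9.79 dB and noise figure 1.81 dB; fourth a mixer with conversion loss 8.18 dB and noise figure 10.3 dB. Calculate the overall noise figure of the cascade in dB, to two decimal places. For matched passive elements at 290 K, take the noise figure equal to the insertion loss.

2.17 dB

Convert to linear (a loss of L dB is a gain of −L dB): F_i = 10^(NF_i/10), G_i = 10^(G_i,dB/10)
  Stage 1: F_1 = 10^(1.01/10) = 1.262, G_1 = 10^(−1.01/10) = 0.7925
  Stage 2: F_2 = 10^(0.916/10) = 1.235, G_2 = 10^(13.4/10) = 21.88
  Stage 3: F_3 = 10^(1.81/10) = 1.517, G_3 = 10^(9.79/10) = 9.528
  Stage 4: F_4 = 10^(10.3/10) = 10.72, G_4 = 10^(−8.18/10) = 0.1521
Friis cascade:
  F = 1.262 + (1.235 − 1)/0.7925 + (1.517 − 1)/17.34 + (10.72 − 1)/165.2 = 1.647
NF = 10 log₁₀(1.647) = 2.17 dB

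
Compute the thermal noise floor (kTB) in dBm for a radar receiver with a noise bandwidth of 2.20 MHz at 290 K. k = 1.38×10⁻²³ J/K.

P_n = kTB = 1.38×10⁻²³ × 290 × 2.20×10⁶ = 8.80×10⁻¹⁵ W
In dBm: 10 log₁₀(8.80×10⁻¹⁵ / 10⁻³) = −110.6 dBm

−110.6 dBm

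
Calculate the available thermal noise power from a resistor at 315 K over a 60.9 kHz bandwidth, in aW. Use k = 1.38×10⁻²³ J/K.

265 aW

P_n = kTB = 1.38×10⁻²³ × 315 × 6.09×10⁴ = 2.65×10⁻¹⁶ W = 265 aW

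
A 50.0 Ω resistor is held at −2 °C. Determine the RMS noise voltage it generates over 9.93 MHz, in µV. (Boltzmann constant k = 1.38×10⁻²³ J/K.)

T = −2 °C + 273.15 = 271.15 K
V_n = √(4kTRB)
4kTRB = 4 × 1.38×10⁻²³ × 271.15 × 5.00×10¹ × 9.93×10⁶ = 7.43×10⁻¹² V²
V_n = √(7.43×10⁻¹²) = 2.73×10⁻⁶ V = 2.73 µV

2.73 µV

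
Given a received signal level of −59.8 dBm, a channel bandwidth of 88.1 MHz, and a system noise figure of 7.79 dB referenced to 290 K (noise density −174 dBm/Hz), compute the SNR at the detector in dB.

Noise floor: N = −174 + 10 log₁₀(B) + NF
10 log₁₀(8.81×10⁷) = 79.45 dB
N = −174 + 79.45 + 7.79 = −86.76 dBm
SNR = P_sig − N = −59.8 − (−86.76) = 26.96 dB → 27.0 dB

27.0 dB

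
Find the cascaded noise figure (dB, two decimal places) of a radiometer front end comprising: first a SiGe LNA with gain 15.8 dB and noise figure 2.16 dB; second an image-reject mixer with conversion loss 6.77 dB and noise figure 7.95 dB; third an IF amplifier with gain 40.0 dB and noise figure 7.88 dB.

Convert to linear (a loss of L dB is a gain of −L dB): F_i = 10^(NF_i/10), G_i = 10^(G_i,dB/10)
  Stage 1: F_1 = 10^(2.16/10) = 1.644, G_1 = 10^(15.8/10) = 38.02
  Stage 2: F_2 = 10^(7.95/10) = 6.237, G_2 = 10^(−6.77/10) = 0.2104
  Stage 3: F_3 = 10^(7.88/10) = 6.138, G_3 = 10^(40.0/10) = 1.000×10⁴
Friis cascade:
  F = 1.644 + (6.237 − 1)/38.02 + (6.138 − 1)/7.998 = 2.424
NF = 10 log₁₀(2.424) = 3.85 dB

3.85 dB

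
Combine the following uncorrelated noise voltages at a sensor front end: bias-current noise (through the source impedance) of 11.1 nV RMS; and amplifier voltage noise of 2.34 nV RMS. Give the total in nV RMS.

Uncorrelated sources add in power (mean-square): V_tot = √(ΣV_i²)
V_tot = √[(1.11×10⁻⁸)² + (2.34×10⁻⁹)²] = 1.13×10⁻⁸ V = 11.3 nV

11.3 nV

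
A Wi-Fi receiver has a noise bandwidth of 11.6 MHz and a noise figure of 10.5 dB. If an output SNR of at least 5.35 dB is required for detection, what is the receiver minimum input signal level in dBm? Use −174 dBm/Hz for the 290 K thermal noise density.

−87.5 dBm

Sensitivity = −174 + 10 log₁₀(B) + NF + SNR_min
= −174 + 70.64 + 10.5 + 5.35
= −87.51 dBm → −87.5 dBm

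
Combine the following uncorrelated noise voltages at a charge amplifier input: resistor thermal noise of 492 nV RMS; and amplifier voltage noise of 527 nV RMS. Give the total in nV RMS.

721 nV

Uncorrelated sources add in power (mean-square): V_tot = √(ΣV_i²)
V_tot = √[(4.92×10⁻⁷)² + (5.27×10⁻⁷)²] = 7.21×10⁻⁷ V = 721 nV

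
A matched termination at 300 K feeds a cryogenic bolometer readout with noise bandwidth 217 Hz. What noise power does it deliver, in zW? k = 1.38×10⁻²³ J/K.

P_n = kTB = 1.38×10⁻²³ × 300 × 2.17×10² = 8.98×10⁻¹⁹ W = 898 zW

898 zW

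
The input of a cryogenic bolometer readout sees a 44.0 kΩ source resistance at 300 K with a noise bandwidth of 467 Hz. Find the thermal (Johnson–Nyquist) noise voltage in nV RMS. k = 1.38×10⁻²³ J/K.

V_n = √(4kTRB)
4kTRB = 4 × 1.38×10⁻²³ × 300 × 4.40×10⁴ × 4.67×10² = 3.40×10⁻¹³ V²
V_n = √(3.40×10⁻¹³) = 5.83×10⁻⁷ V = 583 nV

583 nV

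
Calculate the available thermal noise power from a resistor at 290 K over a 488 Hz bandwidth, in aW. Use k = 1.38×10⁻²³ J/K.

1.95 aW

P_n = kTB = 1.38×10⁻²³ × 290 × 4.88×10² = 1.95×10⁻¹⁸ W = 1.95 aW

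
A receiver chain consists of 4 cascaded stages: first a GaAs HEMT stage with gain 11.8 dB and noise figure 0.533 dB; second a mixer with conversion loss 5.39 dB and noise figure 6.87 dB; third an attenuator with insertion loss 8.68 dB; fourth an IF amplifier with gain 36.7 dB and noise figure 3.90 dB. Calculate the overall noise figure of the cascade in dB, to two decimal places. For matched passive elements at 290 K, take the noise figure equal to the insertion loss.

7.24 dB

Convert to linear (a loss of L dB is a gain of −L dB): F_i = 10^(NF_i/10), G_i = 10^(G_i,dB/10)
  Stage 1: F_1 = 10^(0.533/10) = 1.131, G_1 = 10^(11.8/10) = 15.14
  Stage 2: F_2 = 10^(6.87/10) = 4.864, G_2 = 10^(−5.39/10) = 0.2891
  Stage 3: F_3 = 10^(8.68/10) = 7.379, G_3 = 10^(−8.68/10) = 0.1355
  Stage 4: F_4 = 10^(3.90/10) = 2.455, G_4 = 10^(36.7/10) = 4677
Friis cascade:
  F = 1.131 + (4.864 − 1)/15.14 + (7.379 − 1)/4.375 + (2.455 − 1)/0.5929 = 5.297
NF = 10 log₁₀(5.297) = 7.24 dB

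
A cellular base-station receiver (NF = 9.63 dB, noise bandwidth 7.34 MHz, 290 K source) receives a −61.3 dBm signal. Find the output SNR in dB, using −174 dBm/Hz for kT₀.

34.4 dB

Noise floor: N = −174 + 10 log₁₀(B) + NF
10 log₁₀(7.34×10⁶) = 68.66 dB
N = −174 + 68.66 + 9.63 = −95.71 dBm
SNR = P_sig − N = −61.3 − (−95.71) = 34.41 dB → 34.4 dB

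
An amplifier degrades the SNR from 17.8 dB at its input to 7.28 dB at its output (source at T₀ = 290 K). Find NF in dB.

10.52 dB

NF (dB) = SNR_in(dB) − SNR_out(dB) when the source is at T₀
NF = 17.8 − 7.28 = 10.52 dB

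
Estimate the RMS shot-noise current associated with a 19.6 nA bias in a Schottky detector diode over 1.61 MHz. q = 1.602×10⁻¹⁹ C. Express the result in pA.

101 pA

I_n = √(2qI·B)
2qI·B = 2 × 1.602×10⁻¹⁹ × 1.96×10⁻⁸ × 1.61×10⁶ = 1.01×10⁻²⁰ A²
I_n = √(1.01×10⁻²⁰) = 1.01×10⁻¹⁰ A = 101 pA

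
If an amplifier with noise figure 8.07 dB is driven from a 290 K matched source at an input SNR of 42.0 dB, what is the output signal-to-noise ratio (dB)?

33.93 dB

By definition F = SNR_in/SNR_out, so in dB: SNR_out = SNR_in − NF
SNR_out = 42.0 − 8.07 = 33.93 dB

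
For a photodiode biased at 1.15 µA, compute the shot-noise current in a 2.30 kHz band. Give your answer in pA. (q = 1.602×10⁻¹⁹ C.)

29.1 pA

I_n = √(2qI·B)
2qI·B = 2 × 1.602×10⁻¹⁹ × 1.15×10⁻⁶ × 2.30×10³ = 8.47×10⁻²² A²
I_n = √(8.47×10⁻²²) = 2.91×10⁻¹¹ A = 29.1 pA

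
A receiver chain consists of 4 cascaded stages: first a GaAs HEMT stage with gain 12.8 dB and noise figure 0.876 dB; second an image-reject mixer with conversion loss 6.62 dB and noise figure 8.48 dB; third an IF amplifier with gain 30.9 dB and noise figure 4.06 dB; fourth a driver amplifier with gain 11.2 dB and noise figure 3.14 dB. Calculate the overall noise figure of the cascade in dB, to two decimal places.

2.82 dB

Convert to linear (a loss of L dB is a gain of −L dB): F_i = 10^(NF_i/10), G_i = 10^(G_i,dB/10)
  Stage 1: F_1 = 10^(0.876/10) = 1.223, G_1 = 10^(12.8/10) = 19.05
  Stage 2: F_2 = 10^(8.48/10) = 7.047, G_2 = 10^(−6.62/10) = 0.2178
  Stage 3: F_3 = 10^(4.06/10) = 2.547, G_3 = 10^(30.9/10) = 1230
  Stage 4: F_4 = 10^(3.14/10) = 2.061, G_4 = 10^(11.2/10) = 13.18
Friis cascade:
  F = 1.223 + (7.047 − 1)/19.05 + (2.547 − 1)/4.150 + (2.061 − 1)/5105 = 1.914
NF = 10 log₁₀(1.914) = 2.82 dB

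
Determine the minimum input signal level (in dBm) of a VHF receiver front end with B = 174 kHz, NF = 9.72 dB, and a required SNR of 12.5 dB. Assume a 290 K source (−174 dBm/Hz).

Sensitivity = −174 + 10 log₁₀(B) + NF + SNR_min
= −174 + 52.41 + 9.72 + 12.5
= −99.37 dBm → −99.4 dBm

−99.4 dBm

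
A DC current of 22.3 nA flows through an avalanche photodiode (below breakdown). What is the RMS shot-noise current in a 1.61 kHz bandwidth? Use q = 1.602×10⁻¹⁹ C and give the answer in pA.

I_n = √(2qI·B)
2qI·B = 2 × 1.602×10⁻¹⁹ × 2.23×10⁻⁸ × 1.61×10³ = 1.15×10⁻²³ A²
I_n = √(1.15×10⁻²³) = 3.39×10⁻¹² A = 3.39 pA

3.39 pA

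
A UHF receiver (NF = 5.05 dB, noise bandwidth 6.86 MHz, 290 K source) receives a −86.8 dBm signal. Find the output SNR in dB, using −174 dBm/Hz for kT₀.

13.8 dB

Noise floor: N = −174 + 10 log₁₀(B) + NF
10 log₁₀(6.86×10⁶) = 68.36 dB
N = −174 + 68.36 + 5.05 = −100.59 dBm
SNR = P_sig − N = −86.8 − (−100.59) = 13.79 dB → 13.8 dB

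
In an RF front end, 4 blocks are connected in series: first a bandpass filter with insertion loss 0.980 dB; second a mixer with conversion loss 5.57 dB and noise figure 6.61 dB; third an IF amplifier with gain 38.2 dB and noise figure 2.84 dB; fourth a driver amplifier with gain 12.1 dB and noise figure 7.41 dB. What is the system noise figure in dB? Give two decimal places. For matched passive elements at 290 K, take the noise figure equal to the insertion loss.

Convert to linear (a loss of L dB is a gain of −L dB): F_i = 10^(NF_i/10), G_i = 10^(G_i,dB/10)
  Stage 1: F_1 = 10^(0.980/10) = 1.253, G_1 = 10^(−0.980/10) = 0.7980
  Stage 2: F_2 = 10^(6.61/10) = 4.581, G_2 = 10^(−5.57/10) = 0.2773
  Stage 3: F_3 = 10^(2.84/10) = 1.923, G_3 = 10^(38.2/10) = 6607
  Stage 4: F_4 = 10^(7.41/10) = 5.508, G_4 = 10^(12.1/10) = 16.22
Friis cascade:
  F = 1.253 + (4.581 − 1)/0.7980 + (1.923 − 1)/0.2213 + (5.508 − 1)/1462 = 9.915
NF = 10 log₁₀(9.915) = 9.96 dB

9.96 dB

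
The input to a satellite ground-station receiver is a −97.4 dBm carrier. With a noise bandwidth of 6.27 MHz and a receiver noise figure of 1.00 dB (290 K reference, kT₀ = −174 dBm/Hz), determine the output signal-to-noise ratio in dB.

Noise floor: N = −174 + 10 log₁₀(B) + NF
10 log₁₀(6.27×10⁶) = 67.97 dB
N = −174 + 67.97 + 1.00 = −105.03 dBm
SNR = P_sig − N = −97.4 − (−105.03) = 7.63 dB → 7.6 dB

7.6 dB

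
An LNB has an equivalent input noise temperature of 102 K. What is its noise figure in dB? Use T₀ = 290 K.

1.31 dB

F = 1 + T_e/T₀ = 1 + 102/290 = 1.35172
NF = 10 log₁₀(1.35172) = 1.31 dB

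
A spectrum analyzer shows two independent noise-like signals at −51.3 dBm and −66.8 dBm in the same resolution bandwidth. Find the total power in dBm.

Convert to linear, add, convert back:
P₁ = 7.41×10⁻⁹ W, P₂ = 2.09×10⁻¹⁰ W
P_tot = 7.62×10⁻⁹ W → 10 log₁₀(P_tot / 10⁻³) = −51.2 dBm

−51.2 dBm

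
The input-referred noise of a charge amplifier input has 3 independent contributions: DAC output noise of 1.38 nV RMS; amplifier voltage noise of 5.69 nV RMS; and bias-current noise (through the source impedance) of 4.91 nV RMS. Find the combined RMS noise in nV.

Uncorrelated sources add in power (mean-square): V_tot = √(ΣV_i²)
V_tot = √[(1.38×10⁻⁹)² + (5.69×10⁻⁹)² + (4.91×10⁻⁹)²] = 7.64×10⁻⁹ V = 7.64 nV

7.64 nV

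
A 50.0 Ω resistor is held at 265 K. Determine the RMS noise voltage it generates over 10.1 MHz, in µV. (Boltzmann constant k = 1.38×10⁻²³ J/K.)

2.72 µV

V_n = √(4kTRB)
4kTRB = 4 × 1.38×10⁻²³ × 265 × 5.00×10¹ × 1.01×10⁷ = 7.39×10⁻¹² V²
V_n = √(7.39×10⁻¹²) = 2.72×10⁻⁶ V = 2.72 µV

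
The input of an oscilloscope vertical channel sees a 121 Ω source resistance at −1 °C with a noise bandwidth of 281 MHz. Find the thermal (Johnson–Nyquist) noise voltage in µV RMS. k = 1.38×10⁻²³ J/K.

22.6 µV

T = −1 °C + 273.15 = 272.15 K
V_n = √(4kTRB)
4kTRB = 4 × 1.38×10⁻²³ × 272.15 × 1.21×10² × 2.81×10⁸ = 5.11×10⁻¹⁰ V²
V_n = √(5.11×10⁻¹⁰) = 2.26×10⁻⁵ V = 22.6 µV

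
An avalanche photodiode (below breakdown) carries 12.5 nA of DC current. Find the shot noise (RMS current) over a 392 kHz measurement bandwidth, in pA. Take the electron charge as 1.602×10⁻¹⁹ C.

39.6 pA

I_n = √(2qI·B)
2qI·B = 2 × 1.602×10⁻¹⁹ × 1.25×10⁻⁸ × 3.92×10⁵ = 1.57×10⁻²¹ A²
I_n = √(1.57×10⁻²¹) = 3.96×10⁻¹¹ A = 39.6 pA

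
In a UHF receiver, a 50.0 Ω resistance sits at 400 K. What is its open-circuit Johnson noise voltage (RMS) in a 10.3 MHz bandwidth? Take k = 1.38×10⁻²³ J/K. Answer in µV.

3.37 µV

V_n = √(4kTRB)
4kTRB = 4 × 1.38×10⁻²³ × 400 × 5.00×10¹ × 1.03×10⁷ = 1.14×10⁻¹¹ V²
V_n = √(1.14×10⁻¹¹) = 3.37×10⁻⁶ V = 3.37 µV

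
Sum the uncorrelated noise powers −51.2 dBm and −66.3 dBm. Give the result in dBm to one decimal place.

−51.1 dBm

Convert to linear, add, convert back:
P₁ = 7.59×10⁻⁹ W, P₂ = 2.34×10⁻¹⁰ W
P_tot = 7.82×10⁻⁹ W → 10 log₁₀(P_tot / 10⁻³) = −51.1 dBm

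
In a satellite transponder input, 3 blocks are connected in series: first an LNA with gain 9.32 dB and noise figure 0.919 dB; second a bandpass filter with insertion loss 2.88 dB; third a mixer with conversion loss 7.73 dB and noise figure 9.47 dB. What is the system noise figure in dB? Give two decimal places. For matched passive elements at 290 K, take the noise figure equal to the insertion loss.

4.95 dB

Convert to linear (a loss of L dB is a gain of −L dB): F_i = 10^(NF_i/10), G_i = 10^(G_i,dB/10)
  Stage 1: F_1 = 10^(0.919/10) = 1.236, G_1 = 10^(9.32/10) = 8.551
  Stage 2: F_2 = 10^(2.88/10) = 1.941, G_2 = 10^(−2.88/10) = 0.5152
  Stage 3: F_3 = 10^(9.47/10) = 8.851, G_3 = 10^(−7.73/10) = 0.1687
Friis cascade:
  F = 1.236 + (1.941 − 1)/8.551 + (8.851 − 1)/4.406 = 3.128
NF = 10 log₁₀(3.128) = 4.95 dB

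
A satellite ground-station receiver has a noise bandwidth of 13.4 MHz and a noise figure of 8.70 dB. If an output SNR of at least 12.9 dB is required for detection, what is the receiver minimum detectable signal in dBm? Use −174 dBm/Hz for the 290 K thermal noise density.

Sensitivity = −174 + 10 log₁₀(B) + NF + SNR_min
= −174 + 71.27 + 8.70 + 12.9
= −81.13 dBm → −81.1 dBm

−81.1 dBm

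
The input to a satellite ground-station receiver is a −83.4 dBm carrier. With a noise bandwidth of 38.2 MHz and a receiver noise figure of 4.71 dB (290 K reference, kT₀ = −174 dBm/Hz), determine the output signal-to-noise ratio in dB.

Noise floor: N = −174 + 10 log₁₀(B) + NF
10 log₁₀(3.82×10⁷) = 75.82 dB
N = −174 + 75.82 + 4.71 = −93.47 dBm
SNR = P_sig − N = −83.4 − (−93.47) = 10.07 dB → 10.1 dB

10.1 dB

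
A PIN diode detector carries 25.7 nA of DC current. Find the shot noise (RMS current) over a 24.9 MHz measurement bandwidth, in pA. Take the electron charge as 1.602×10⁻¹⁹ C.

453 pA

I_n = √(2qI·B)
2qI·B = 2 × 1.602×10⁻¹⁹ × 2.57×10⁻⁸ × 2.49×10⁷ = 2.05×10⁻¹⁹ A²
I_n = √(2.05×10⁻¹⁹) = 4.53×10⁻¹⁰ A = 453 pA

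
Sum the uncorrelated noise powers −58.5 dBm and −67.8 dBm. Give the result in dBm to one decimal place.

Convert to linear, add, convert back:
P₁ = 1.41×10⁻⁹ W, P₂ = 1.66×10⁻¹⁰ W
P_tot = 1.58×10⁻⁹ W → 10 log₁₀(P_tot / 10⁻³) = −58.0 dBm

−58.0 dBm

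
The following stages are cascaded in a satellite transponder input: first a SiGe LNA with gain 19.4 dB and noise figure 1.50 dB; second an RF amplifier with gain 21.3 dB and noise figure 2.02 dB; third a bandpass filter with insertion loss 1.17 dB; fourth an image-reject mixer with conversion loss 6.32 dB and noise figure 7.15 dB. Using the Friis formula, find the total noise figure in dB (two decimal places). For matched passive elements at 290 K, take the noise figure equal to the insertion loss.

1.52 dB

Convert to linear (a loss of L dB is a gain of −L dB): F_i = 10^(NF_i/10), G_i = 10^(G_i,dB/10)
  Stage 1: F_1 = 10^(1.50/10) = 1.413, G_1 = 10^(19.4/10) = 87.10
  Stage 2: F_2 = 10^(2.02/10) = 1.592, G_2 = 10^(21.3/10) = 134.9
  Stage 3: F_3 = 10^(1.17/10) = 1.309, G_3 = 10^(−1.17/10) = 0.7638
  Stage 4: F_4 = 10^(7.15/10) = 5.188, G_4 = 10^(−6.32/10) = 0.2333
Friis cascade:
  F = 1.413 + (1.592 − 1)/87.10 + (1.309 − 1)/1.175×10⁴ + (5.188 − 1)/8974 = 1.420
NF = 10 log₁₀(1.420) = 1.52 dB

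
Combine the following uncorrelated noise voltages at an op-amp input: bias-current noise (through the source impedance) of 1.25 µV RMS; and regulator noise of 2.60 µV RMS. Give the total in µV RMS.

2.88 µV

Uncorrelated sources add in power (mean-square): V_tot = √(ΣV_i²)
V_tot = √[(1.25×10⁻⁶)² + (2.60×10⁻⁶)²] = 2.88×10⁻⁶ V = 2.88 µV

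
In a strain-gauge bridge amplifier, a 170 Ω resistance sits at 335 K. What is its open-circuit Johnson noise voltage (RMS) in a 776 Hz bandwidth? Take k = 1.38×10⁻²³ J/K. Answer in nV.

49.4 nV

V_n = √(4kTRB)
4kTRB = 4 × 1.38×10⁻²³ × 335 × 1.70×10² × 7.76×10² = 2.44×10⁻¹⁵ V²
V_n = √(2.44×10⁻¹⁵) = 4.94×10⁻⁸ V = 49.4 nV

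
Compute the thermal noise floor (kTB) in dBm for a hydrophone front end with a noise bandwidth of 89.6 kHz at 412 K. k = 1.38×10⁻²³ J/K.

−122.9 dBm

P_n = kTB = 1.38×10⁻²³ × 412 × 8.96×10⁴ = 5.09×10⁻¹⁶ W
In dBm: 10 log₁₀(5.09×10⁻¹⁶ / 10⁻³) = −122.9 dBm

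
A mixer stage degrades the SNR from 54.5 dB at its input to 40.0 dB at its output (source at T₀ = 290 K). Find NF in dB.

14.5 dB

NF (dB) = SNR_in(dB) − SNR_out(dB) when the source is at T₀
NF = 54.5 − 40.0 = 14.5 dB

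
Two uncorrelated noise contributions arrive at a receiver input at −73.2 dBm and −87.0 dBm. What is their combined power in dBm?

Convert to linear, add, convert back:
P₁ = 4.79×10⁻¹¹ W, P₂ = 2.00×10⁻¹² W
P_tot = 4.99×10⁻¹¹ W → 10 log₁₀(P_tot / 10⁻³) = −73.0 dBm

−73.0 dBm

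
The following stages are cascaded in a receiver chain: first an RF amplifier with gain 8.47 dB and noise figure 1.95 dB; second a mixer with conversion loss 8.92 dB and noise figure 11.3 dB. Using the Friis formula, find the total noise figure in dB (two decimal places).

5.24 dB

Convert to linear (a loss of L dB is a gain of −L dB): F_i = 10^(NF_i/10), G_i = 10^(G_i,dB/10)
  Stage 1: F_1 = 10^(1.95/10) = 1.567, G_1 = 10^(8.47/10) = 7.031
  Stage 2: F_2 = 10^(11.3/10) = 13.49, G_2 = 10^(−8.92/10) = 0.1282
Friis cascade:
  F = 1.567 + (13.49 − 1)/7.031 = 3.343
NF = 10 log₁₀(3.343) = 5.24 dB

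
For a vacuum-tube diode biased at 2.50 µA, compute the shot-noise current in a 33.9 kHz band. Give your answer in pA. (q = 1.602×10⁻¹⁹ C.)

165 pA

I_n = √(2qI·B)
2qI·B = 2 × 1.602×10⁻¹⁹ × 2.50×10⁻⁶ × 3.39×10⁴ = 2.72×10⁻²⁰ A²
I_n = √(2.72×10⁻²⁰) = 1.65×10⁻¹⁰ A = 165 pA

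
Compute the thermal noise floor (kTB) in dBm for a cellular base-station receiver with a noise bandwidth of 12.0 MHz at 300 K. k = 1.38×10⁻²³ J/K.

−103.0 dBm

P_n = kTB = 1.38×10⁻²³ × 300 × 1.20×10⁷ = 4.97×10⁻¹⁴ W
In dBm: 10 log₁₀(4.97×10⁻¹⁴ / 10⁻³) = −103.0 dBm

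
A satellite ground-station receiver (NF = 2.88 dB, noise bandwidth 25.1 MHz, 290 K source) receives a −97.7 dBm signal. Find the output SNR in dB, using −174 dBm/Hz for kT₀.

−0.6 dB

Noise floor: N = −174 + 10 log₁₀(B) + NF
10 log₁₀(2.51×10⁷) = 74 dB
N = −174 + 74 + 2.88 = −97.12 dBm
SNR = P_sig − N = −97.7 − (−97.12) = −0.58 dB → −0.6 dB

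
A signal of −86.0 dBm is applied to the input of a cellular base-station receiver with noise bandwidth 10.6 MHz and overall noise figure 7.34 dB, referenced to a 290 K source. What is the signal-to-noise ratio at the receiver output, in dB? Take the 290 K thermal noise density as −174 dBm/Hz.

Noise floor: N = −174 + 10 log₁₀(B) + NF
10 log₁₀(1.06×10⁷) = 70.25 dB
N = −174 + 70.25 + 7.34 = −96.41 dBm
SNR = P_sig − N = −86.0 − (−96.41) = 10.41 dB → 10.4 dB

10.4 dB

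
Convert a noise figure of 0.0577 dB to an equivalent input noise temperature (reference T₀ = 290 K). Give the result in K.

F = 10^(0.0577/10) = 1.01337
T_e = (F − 1)·T₀ = (1.01337 − 1) × 290 = 3.88 K

3.88 K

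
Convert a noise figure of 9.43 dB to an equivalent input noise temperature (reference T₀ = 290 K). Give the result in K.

F = 10^(9.43/10) = 8.77001
T_e = (F − 1)·T₀ = (8.77001 − 1) × 290 = 2253 K

2253 K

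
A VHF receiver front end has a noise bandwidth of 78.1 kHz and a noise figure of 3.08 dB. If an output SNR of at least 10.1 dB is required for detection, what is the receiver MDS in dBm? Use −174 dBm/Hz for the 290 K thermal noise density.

−111.9 dBm

Sensitivity = −174 + 10 log₁₀(B) + NF + SNR_min
= −174 + 48.93 + 3.08 + 10.1
= −111.89 dBm → −111.9 dBm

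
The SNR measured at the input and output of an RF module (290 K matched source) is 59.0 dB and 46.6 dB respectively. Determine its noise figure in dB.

12.4 dB

NF (dB) = SNR_in(dB) − SNR_out(dB) when the source is at T₀
NF = 59.0 − 46.6 = 12.4 dB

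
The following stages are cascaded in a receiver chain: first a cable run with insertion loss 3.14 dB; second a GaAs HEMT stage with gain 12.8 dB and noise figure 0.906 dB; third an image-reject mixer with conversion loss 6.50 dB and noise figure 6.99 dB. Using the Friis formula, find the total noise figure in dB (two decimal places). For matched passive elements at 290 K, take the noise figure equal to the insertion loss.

Convert to linear (a loss of L dB is a gain of −L dB): F_i = 10^(NF_i/10), G_i = 10^(G_i,dB/10)
  Stage 1: F_1 = 10^(3.14/10) = 2.061, G_1 = 10^(−3.14/10) = 0.4853
  Stage 2: F_2 = 10^(0.906/10) = 1.232, G_2 = 10^(12.8/10) = 19.05
  Stage 3: F_3 = 10^(6.99/10) = 5.000, G_3 = 10^(−6.50/10) = 0.2239
Friis cascade:
  F = 2.061 + (1.232 − 1)/0.4853 + (5.000 − 1)/9.247 = 2.971
NF = 10 log₁₀(2.971) = 4.73 dB

4.73 dB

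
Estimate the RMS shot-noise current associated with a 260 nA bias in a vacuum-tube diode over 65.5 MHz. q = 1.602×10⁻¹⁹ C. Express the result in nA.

2.34 nA

I_n = √(2qI·B)
2qI·B = 2 × 1.602×10⁻¹⁹ × 2.60×10⁻⁷ × 6.55×10⁷ = 5.46×10⁻¹⁸ A²
I_n = √(5.46×10⁻¹⁸) = 2.34×10⁻⁹ A = 2.34 nA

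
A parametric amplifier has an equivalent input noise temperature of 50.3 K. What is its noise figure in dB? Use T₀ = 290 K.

F = 1 + T_e/T₀ = 1 + 50.3/290 = 1.17345
NF = 10 log₁₀(1.17345) = 0.695 dB

0.695 dB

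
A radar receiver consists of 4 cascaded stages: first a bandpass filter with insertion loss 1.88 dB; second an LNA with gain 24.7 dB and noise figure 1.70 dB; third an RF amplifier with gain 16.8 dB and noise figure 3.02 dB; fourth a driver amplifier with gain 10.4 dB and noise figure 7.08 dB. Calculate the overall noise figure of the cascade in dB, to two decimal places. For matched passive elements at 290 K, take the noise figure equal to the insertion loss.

3.59 dB

Convert to linear (a loss of L dB is a gain of −L dB): F_i = 10^(NF_i/10), G_i = 10^(G_i,dB/10)
  Stage 1: F_1 = 10^(1.88/10) = 1.542, G_1 = 10^(−1.88/10) = 0.6486
  Stage 2: F_2 = 10^(1.70/10) = 1.479, G_2 = 10^(24.7/10) = 295.1
  Stage 3: F_3 = 10^(3.02/10) = 2.004, G_3 = 10^(16.8/10) = 47.86
  Stage 4: F_4 = 10^(7.08/10) = 5.105, G_4 = 10^(10.4/10) = 10.96
Friis cascade:
  F = 1.542 + (1.479 − 1)/0.6486 + (2.004 − 1)/191.4 + (5.105 − 1)/9162 = 2.286
NF = 10 log₁₀(2.286) = 3.59 dB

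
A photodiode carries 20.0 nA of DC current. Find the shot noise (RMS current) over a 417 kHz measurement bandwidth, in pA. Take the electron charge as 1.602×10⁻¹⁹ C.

51.7 pA

I_n = √(2qI·B)
2qI·B = 2 × 1.602×10⁻¹⁹ × 2.00×10⁻⁸ × 4.17×10⁵ = 2.67×10⁻²¹ A²
I_n = √(2.67×10⁻²¹) = 5.17×10⁻¹¹ A = 51.7 pA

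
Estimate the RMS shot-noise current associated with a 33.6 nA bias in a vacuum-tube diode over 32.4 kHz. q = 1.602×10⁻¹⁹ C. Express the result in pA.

18.7 pA

I_n = √(2qI·B)
2qI·B = 2 × 1.602×10⁻¹⁹ × 3.36×10⁻⁸ × 3.24×10⁴ = 3.49×10⁻²² A²
I_n = √(3.49×10⁻²²) = 1.87×10⁻¹¹ A = 18.7 pA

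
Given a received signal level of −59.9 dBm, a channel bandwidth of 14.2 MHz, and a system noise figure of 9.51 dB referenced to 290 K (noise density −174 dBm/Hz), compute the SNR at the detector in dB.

Noise floor: N = −174 + 10 log₁₀(B) + NF
10 log₁₀(1.42×10⁷) = 71.52 dB
N = −174 + 71.52 + 9.51 = −92.97 dBm
SNR = P_sig − N = −59.9 − (−92.97) = 33.07 dB → 33.1 dB

33.1 dB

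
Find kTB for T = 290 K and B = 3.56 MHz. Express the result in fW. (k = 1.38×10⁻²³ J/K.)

14.2 fW

P_n = kTB = 1.38×10⁻²³ × 290 × 3.56×10⁶ = 1.42×10⁻¹⁴ W = 14.2 fW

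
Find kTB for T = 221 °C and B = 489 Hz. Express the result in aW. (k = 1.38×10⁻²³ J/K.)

T = 221 °C + 273.15 = 494.15 K
P_n = kTB = 1.38×10⁻²³ × 494.15 × 4.89×10² = 3.33×10⁻¹⁸ W = 3.33 aW

3.33 aW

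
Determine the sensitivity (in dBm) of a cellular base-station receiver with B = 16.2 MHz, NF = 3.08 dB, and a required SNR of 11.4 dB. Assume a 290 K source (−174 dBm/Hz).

−87.4 dBm

Sensitivity = −174 + 10 log₁₀(B) + NF + SNR_min
= −174 + 72.1 + 3.08 + 11.4
= −87.42 dBm → −87.4 dBm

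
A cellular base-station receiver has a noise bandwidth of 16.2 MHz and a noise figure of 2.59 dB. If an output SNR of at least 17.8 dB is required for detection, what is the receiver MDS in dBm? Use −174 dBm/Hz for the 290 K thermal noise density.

Sensitivity = −174 + 10 log₁₀(B) + NF + SNR_min
= −174 + 72.1 + 2.59 + 17.8
= −81.51 dBm → −81.5 dBm

−81.5 dBm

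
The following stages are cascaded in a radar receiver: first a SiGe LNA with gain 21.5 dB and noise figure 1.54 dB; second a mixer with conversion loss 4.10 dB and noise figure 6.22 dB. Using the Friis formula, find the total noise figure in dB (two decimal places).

Convert to linear (a loss of L dB is a gain of −L dB): F_i = 10^(NF_i/10), G_i = 10^(G_i,dB/10)
  Stage 1: F_1 = 10^(1.54/10) = 1.426, G_1 = 10^(21.5/10) = 141.3
  Stage 2: F_2 = 10^(6.22/10) = 4.188, G_2 = 10^(−4.10/10) = 0.3890
Friis cascade:
  F = 1.426 + (4.188 − 1)/141.3 = 1.448
NF = 10 log₁₀(1.448) = 1.61 dB

1.61 dB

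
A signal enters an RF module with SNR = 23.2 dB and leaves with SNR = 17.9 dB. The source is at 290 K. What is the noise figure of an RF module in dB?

5.3 dB

NF (dB) = SNR_in(dB) − SNR_out(dB) when the source is at T₀
NF = 23.2 − 17.9 = 5.3 dB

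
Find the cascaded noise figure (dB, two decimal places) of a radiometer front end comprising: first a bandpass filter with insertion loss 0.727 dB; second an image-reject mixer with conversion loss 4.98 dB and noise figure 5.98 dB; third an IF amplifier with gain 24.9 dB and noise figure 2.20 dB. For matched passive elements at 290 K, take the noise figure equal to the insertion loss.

8.54 dB

Convert to linear (a loss of L dB is a gain of −L dB): F_i = 10^(NF_i/10), G_i = 10^(G_i,dB/10)
  Stage 1: F_1 = 10^(0.727/10) = 1.182, G_1 = 10^(−0.727/10) = 0.8459
  Stage 2: F_2 = 10^(5.98/10) = 3.963, G_2 = 10^(−4.98/10) = 0.3177
  Stage 3: F_3 = 10^(2.20/10) = 1.660, G_3 = 10^(24.9/10) = 309.0
Friis cascade:
  F = 1.182 + (3.963 − 1)/0.8459 + (1.660 − 1)/0.2687 = 7.139
NF = 10 log₁₀(7.139) = 8.54 dB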